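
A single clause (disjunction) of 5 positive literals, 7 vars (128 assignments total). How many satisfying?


Step 1: Total=2^7=128
Step 2: Unsat when all 5 false: 2^2=4
Step 3: Sat=128-4=124

124


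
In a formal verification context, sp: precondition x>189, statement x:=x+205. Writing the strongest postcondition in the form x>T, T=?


Formula: sp(P, x:=E) = exists old_x. (x = E[old_x/x]) AND P[old_x/x] (old_x is the value of x before the assignment; eliminate old_x by solving x = E[old_x/x] for old_x)
Step 1: Precondition P: x>189, i.e. old_x > 189
Step 2: Assignment gives x = old_x + 205, so old_x = x - 205
Step 3: Substitute into P: x - 205 > 189
Step 4: Simplify: x > 189+205 = 394

394


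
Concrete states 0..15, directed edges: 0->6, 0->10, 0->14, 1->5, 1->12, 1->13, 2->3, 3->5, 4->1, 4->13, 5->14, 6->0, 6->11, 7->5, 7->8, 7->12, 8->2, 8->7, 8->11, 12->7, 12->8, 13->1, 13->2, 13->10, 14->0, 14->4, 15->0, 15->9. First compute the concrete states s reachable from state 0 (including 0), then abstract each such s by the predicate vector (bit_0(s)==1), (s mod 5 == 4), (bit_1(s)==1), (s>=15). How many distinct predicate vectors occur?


BFS from 0:
Concrete reachable: {0, 1, 2, 3, 4, 5, 6, 7, 8, 10, 11, 12, 13, 14}
Abstract via predicates (bit_0(s)==1), (s mod 5 == 4), (bit_1(s)==1), (s>=15):
  (0,0,0,0) <- {0, 8, 12}
  (0,0,1,0) <- {2, 6, 10}
  (0,1,0,0) <- {4}
  (0,1,1,0) <- {14}
  (1,0,0,0) <- {1, 5, 13}
  (1,0,1,0) <- {3, 7, 11}
Distinct abstract states = 6

6


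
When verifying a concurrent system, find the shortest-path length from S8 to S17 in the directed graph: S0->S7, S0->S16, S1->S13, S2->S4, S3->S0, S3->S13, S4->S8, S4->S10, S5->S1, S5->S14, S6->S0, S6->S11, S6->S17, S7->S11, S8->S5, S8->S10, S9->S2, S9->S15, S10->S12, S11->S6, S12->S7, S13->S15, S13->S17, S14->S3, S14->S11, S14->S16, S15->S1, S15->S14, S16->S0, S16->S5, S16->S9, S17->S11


BFS layer-by-layer from S8:
  dist 0: {S8}
  dist 1: {S5, S10}
  dist 2: {S1, S12, S14}
  dist 3: {S3, S7, S11, S13, S16}
  dist 4: {S0, S6, S9, S15, S17}
  -> S17 reached at distance 4
Shortest path length = 4

4


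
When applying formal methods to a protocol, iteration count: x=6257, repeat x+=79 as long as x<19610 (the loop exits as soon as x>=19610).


Step 1: x goes from 6257 toward 19610 by 79; the body runs while x<19610, so iterations = ceil((bound-start)/step)
Step 2: Distance=13353
Step 3: ceil(13353/79)=170

170


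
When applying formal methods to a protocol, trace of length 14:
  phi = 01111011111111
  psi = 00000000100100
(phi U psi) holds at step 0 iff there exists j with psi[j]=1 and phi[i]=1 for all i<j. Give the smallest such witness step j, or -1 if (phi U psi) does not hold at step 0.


(phi U psi) at 0: need smallest j with psi[j]=1 and phi[i]=1 for all i in [0,j).
Scan from step 0:
  step 0: phi=0 -> phi-prefix broken from here
  step 8: psi=1 but phi already failed -> not a witness
  step 11: psi=1 but phi already failed -> not a witness
  end of trace: no witness -> -1
Witness step = -1

-1


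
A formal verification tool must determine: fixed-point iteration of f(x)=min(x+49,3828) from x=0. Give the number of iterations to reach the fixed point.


Step 1: x=0, cap=3828, increment=49
Step 2: x grows by 49 each step until capped at 3828; fixed point is x=3828
Step 3: iterations = ceil(3828/49) = 79

79


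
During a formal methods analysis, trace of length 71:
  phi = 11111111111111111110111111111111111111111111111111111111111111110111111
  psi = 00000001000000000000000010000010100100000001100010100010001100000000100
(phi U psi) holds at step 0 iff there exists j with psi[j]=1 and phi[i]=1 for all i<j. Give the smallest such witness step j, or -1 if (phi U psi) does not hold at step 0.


(phi U psi) at 0: need smallest j with psi[j]=1 and phi[i]=1 for all i in [0,j).
Scan from step 0:
  step 0: phi=1, psi=0 -> continue
  step 1: phi=1, psi=0 -> continue
  step 2: phi=1, psi=0 -> continue
  step 3: phi=1, psi=0 -> continue
  step 7: psi=1 and phi held for [0,7) -> witness found
Witness step = 7

7


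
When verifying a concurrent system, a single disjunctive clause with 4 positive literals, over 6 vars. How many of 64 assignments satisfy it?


Step 1: Total=2^6=64
Step 2: Unsat when all 4 false: 2^2=4
Step 3: Sat=64-4=60

60


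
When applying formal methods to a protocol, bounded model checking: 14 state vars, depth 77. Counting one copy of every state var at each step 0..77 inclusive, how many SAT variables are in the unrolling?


BMC unrolls to depth k, creating one copy of each state var for steps 0..k.
Step count = 77 + 1 = 78 (steps 0 through 77)
Vars per step = 14
Total = 14 * 78 = 1092

1092


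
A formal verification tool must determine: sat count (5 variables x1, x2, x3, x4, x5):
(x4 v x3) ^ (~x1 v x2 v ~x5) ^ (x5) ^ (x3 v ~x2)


CNF with 4 clauses over 5 vars (32 assignments).
An assignment satisfies CNF iff every clause has >=1 true literal.
Check each row (bits = x1,x2,x3,x4,x5; clause T/F shown):
  row 0 [00000]: clauses=FTFT -> 0
  row 1 [00001]: clauses=FTTT -> 0
  row 2 [00010]: clauses=TTFT -> 0
  row 3 [00011]: clauses=TTTT -> 1
  row 4 [00100]: clauses=TTFT -> 0
  row 5 [00101]: clauses=TTTT -> 1
  row 6 [00110]: clauses=TTFT -> 0
  row 7 [00111]: clauses=TTTT -> 1
  row 8 [01000]: clauses=FTFF -> 0
  row 9 [01001]: clauses=FTTF -> 0
  row 10 [01010]: clauses=TTFF -> 0
  row 11 [01011]: clauses=TTTF -> 0
  row 12 [01100]: clauses=TTFT -> 0
  row 13 [01101]: clauses=TTTT -> 1
  row 14 [01110]: clauses=TTFT -> 0
  row 15 [01111]: clauses=TTTT -> 1
  row 16 [10000]: clauses=FTFT -> 0
  row 17 [10001]: clauses=FFTT -> 0
  row 18 [10010]: clauses=TTFT -> 0
  row 19 [10011]: clauses=TFTT -> 0
  row 20 [10100]: clauses=TTFT -> 0
  row 21 [10101]: clauses=TFTT -> 0
  row 22 [10110]: clauses=TTFT -> 0
  row 23 [10111]: clauses=TFTT -> 0
  row 24 [11000]: clauses=FTFF -> 0
  row 25 [11001]: clauses=FTTF -> 0
  row 26 [11010]: clauses=TTFF -> 0
  row 27 [11011]: clauses=TTTF -> 0
  row 28 [11100]: clauses=TTFT -> 0
  row 29 [11101]: clauses=TTTT -> 1
  row 30 [11110]: clauses=TTFT -> 0
  row 31 [11111]: clauses=TTTT -> 1
Full result column, 8 rows per line (x1,x2 fixed per line; x3,x4,x5 runs 000..111 left to right):
  rows 0-7 [x1,x2=00]: 00010101  (ones: 3)
  rows 8-15 [x1,x2=01]: 00000101  (ones: 2)
  rows 16-23 [x1,x2=10]: 00000000  (ones: 0)
  rows 24-31 [x1,x2=11]: 00000101  (ones: 2)
Satisfying assignments = 3+2+0+2 = 7

7


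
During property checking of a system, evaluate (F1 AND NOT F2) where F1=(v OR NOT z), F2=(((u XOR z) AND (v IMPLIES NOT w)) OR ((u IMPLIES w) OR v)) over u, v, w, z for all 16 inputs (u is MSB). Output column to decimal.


F1 = (v OR NOT z)
F2 = (((u XOR z) AND (v IMPLIES NOT w)) OR ((u IMPLIES w) OR v))
Counterexample to F1=>F2 is where F1=1 and F2=0.
Evaluate each row (bits = u,v,w,z, MSB first):
  row 0 [0000]: F1=1 F2=1 -> F1&~F2 -> 0
  row 1 [0001]: F1=0 F2=1 -> F1&~F2 -> 0
  row 2 [0010]: F1=1 F2=1 -> F1&~F2 -> 0
  row 3 [0011]: F1=0 F2=1 -> F1&~F2 -> 0
  row 4 [0100]: F1=1 F2=1 -> F1&~F2 -> 0
  row 5 [0101]: F1=1 F2=1 -> F1&~F2 -> 0
  row 6 [0110]: F1=1 F2=1 -> F1&~F2 -> 0
  row 7 [0111]: F1=1 F2=1 -> F1&~F2 -> 0
  row 8 [1000]: F1=1 F2=1 -> F1&~F2 -> 0
  row 9 [1001]: F1=0 F2=0 -> F1&~F2 -> 0
  row 10 [1010]: F1=1 F2=1 -> F1&~F2 -> 0
  row 11 [1011]: F1=0 F2=1 -> F1&~F2 -> 0
  row 12 [1100]: F1=1 F2=1 -> F1&~F2 -> 0
  row 13 [1101]: F1=1 F2=1 -> F1&~F2 -> 0
  row 14 [1110]: F1=1 F2=1 -> F1&~F2 -> 0
  row 15 [1111]: F1=1 F2=1 -> F1&~F2 -> 0
Full result column, 4 rows per line (u,v fixed per line; w,z runs 00..11 left to right):
  rows 0-3 [u,v=00]: 0000  = hex 0
  rows 4-7 [u,v=01]: 0000  = hex 0
  rows 8-11 [u,v=10]: 0000  = hex 0
  rows 12-15 [u,v=11]: 0000  = hex 0
Counterexample vector (row 0 .. row 15) = 0000000000000000
Output column grouped in 4s = 0000 0000 0000 0000 = 0x0000
Convert to decimal digit by digit (value = value*16 + digit):
  0 -> 0
  0*16 + 0 = 0
  0*16 + 0 = 0
  0*16 + 0 = 0
Decimal = 0

0


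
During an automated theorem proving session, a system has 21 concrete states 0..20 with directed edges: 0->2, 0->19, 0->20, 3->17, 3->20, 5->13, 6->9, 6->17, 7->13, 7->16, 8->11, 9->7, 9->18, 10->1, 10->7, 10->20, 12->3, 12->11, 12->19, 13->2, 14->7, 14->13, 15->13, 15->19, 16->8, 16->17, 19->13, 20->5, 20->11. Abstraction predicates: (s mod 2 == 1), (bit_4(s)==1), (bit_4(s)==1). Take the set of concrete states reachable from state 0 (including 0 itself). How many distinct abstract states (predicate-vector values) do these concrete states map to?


BFS from 0:
Concrete reachable: {0, 2, 5, 11, 13, 19, 20}
Abstract via predicates (s mod 2 == 1), (bit_4(s)==1), (bit_4(s)==1):
  (0,0,0) <- {0, 2}
  (0,1,1) <- {20}
  (1,0,0) <- {5, 11, 13}
  (1,1,1) <- {19}
Distinct abstract states = 4

4


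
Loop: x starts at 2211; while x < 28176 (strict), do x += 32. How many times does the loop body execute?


Step 1: x goes from 2211 toward 28176 by 32; the body runs while x<28176, so iterations = ceil((bound-start)/step)
Step 2: Distance=25965
Step 3: ceil(25965/32)=812

812


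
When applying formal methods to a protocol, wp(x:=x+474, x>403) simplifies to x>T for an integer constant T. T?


Formula: wp(x:=E, P) = P[E/x] (substitute E for x in postcondition)
Step 1: Postcondition: x>403
Step 2: Substitute x+474 for x: x+474>403
Step 3: Solve for x: x > 403-474 = -71

-71


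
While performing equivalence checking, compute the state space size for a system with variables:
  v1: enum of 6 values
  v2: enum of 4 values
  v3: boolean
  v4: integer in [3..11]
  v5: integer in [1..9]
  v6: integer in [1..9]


State space = product of domain sizes of all variables.
Domain sizes:
  v1 (enum of 6 values): 6
  v2 (enum of 4 values): 4
  v3 (boolean): 2
  v4 (integer in [3..11]): 9
  v5 (integer in [1..9]): 9
  v6 (integer in [1..9]): 9
Product = 6 * 4 * 2 * 9 * 9 * 9 = 34992

34992


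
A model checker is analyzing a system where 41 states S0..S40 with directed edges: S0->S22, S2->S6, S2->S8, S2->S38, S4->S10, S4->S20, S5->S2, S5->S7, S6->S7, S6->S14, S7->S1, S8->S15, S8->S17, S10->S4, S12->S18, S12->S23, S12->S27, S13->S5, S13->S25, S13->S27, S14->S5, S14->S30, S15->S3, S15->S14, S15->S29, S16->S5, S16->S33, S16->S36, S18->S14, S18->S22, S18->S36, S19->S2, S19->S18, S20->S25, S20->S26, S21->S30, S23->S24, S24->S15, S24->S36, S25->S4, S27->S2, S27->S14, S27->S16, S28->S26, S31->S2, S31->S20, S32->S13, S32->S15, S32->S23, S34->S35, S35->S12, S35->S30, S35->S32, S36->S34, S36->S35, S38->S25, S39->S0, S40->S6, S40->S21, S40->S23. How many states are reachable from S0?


BFS from S0:
  layer 0: {S0}
  layer 1: {S22}
Reachable set: {S0, S22}
Count = 2

2


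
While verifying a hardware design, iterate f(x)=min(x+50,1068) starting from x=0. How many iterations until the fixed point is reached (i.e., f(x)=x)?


Step 1: x=0, cap=1068, increment=50
Step 2: x grows by 50 each step until capped at 1068; fixed point is x=1068
Step 3: iterations = ceil(1068/50) = 22

22


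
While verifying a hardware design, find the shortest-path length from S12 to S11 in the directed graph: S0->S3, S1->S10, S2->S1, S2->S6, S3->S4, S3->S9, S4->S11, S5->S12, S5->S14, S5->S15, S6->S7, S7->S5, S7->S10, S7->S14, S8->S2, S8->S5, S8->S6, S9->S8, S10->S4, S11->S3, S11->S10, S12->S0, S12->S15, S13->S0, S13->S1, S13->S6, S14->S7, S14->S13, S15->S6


BFS layer-by-layer from S12:
  dist 0: {S12}
  dist 1: {S0, S15}
  dist 2: {S3, S6}
  dist 3: {S4, S7, S9}
  dist 4: {S5, S8, S10, S11, S14}
  -> S11 reached at distance 4
Shortest path length = 4

4


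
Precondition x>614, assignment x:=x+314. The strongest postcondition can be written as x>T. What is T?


Formula: sp(P, x:=E) = exists old_x. (x = E[old_x/x]) AND P[old_x/x] (old_x is the value of x before the assignment; eliminate old_x by solving x = E[old_x/x] for old_x)
Step 1: Precondition P: x>614, i.e. old_x > 614
Step 2: Assignment gives x = old_x + 314, so old_x = x - 314
Step 3: Substitute into P: x - 314 > 614
Step 4: Simplify: x > 614+314 = 928

928


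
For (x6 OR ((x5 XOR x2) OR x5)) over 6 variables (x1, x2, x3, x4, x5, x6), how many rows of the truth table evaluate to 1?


Formula: (x6 OR ((x5 XOR x2) OR x5)) over 6 vars (64 rows)
Evaluate each row (x1, x2, x3, x4, x5, x6 as bits, MSB first):
  row 0 [000000]: (0 OR ((0 XOR 0) OR 0)) -> 0
  row 1 [000001]: (1 OR ((0 XOR 0) OR 0)) -> 1
  row 2 [000010]: (0 OR ((1 XOR 0) OR 1)) -> 1
  row 3 [000011]: (1 OR ((1 XOR 0) OR 1)) -> 1
  row 4 [000100]: (0 OR ((0 XOR 0) OR 0)) -> 0
  (every remaining row is evaluated the same way; all 64 results are listed next)
Full result column, 8 rows per line (x1,x2,x3 fixed per line; x4,x5,x6 runs 000..111 left to right):
  rows 0-7 [x1,x2,x3=000]: 01110111  (ones: 6)
  rows 8-15 [x1,x2,x3=001]: 01110111  (ones: 6)
  rows 16-23 [x1,x2,x3=010]: 11111111  (ones: 8)
  rows 24-31 [x1,x2,x3=011]: 11111111  (ones: 8)
  rows 32-39 [x1,x2,x3=100]: 01110111  (ones: 6)
  rows 40-47 [x1,x2,x3=101]: 01110111  (ones: 6)
  rows 48-55 [x1,x2,x3=110]: 11111111  (ones: 8)
  rows 56-63 [x1,x2,x3=111]: 11111111  (ones: 8)
Count of 1-rows = 6+6+8+8+6+6+8+8 = 56

56


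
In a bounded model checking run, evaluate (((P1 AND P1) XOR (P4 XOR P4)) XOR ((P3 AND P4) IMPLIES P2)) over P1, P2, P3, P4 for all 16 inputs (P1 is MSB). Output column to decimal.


Formula: (((P1 AND P1) XOR (P4 XOR P4)) XOR ((P3 AND P4) IMPLIES P2)) over P1, P2, P3, P4 (16 rows)
Evaluate each row (bits = P1,P2,P3,P4, MSB first):
  row 0 [0000]: (((0 AND 0) XOR (0 XOR 0)) XOR ((0 AND 0) IMPLIES 0)) -> 1
  row 1 [0001]: (((0 AND 0) XOR (1 XOR 1)) XOR ((0 AND 1) IMPLIES 0)) -> 1
  row 2 [0010]: (((0 AND 0) XOR (0 XOR 0)) XOR ((1 AND 0) IMPLIES 0)) -> 1
  row 3 [0011]: (((0 AND 0) XOR (1 XOR 1)) XOR ((1 AND 1) IMPLIES 0)) -> 0
  row 4 [0100]: (((0 AND 0) XOR (0 XOR 0)) XOR ((0 AND 0) IMPLIES 1)) -> 1
  row 5 [0101]: (((0 AND 0) XOR (1 XOR 1)) XOR ((0 AND 1) IMPLIES 1)) -> 1
  row 6 [0110]: (((0 AND 0) XOR (0 XOR 0)) XOR ((1 AND 0) IMPLIES 1)) -> 1
  row 7 [0111]: (((0 AND 0) XOR (1 XOR 1)) XOR ((1 AND 1) IMPLIES 1)) -> 1
  row 8 [1000]: (((1 AND 1) XOR (0 XOR 0)) XOR ((0 AND 0) IMPLIES 0)) -> 0
  row 9 [1001]: (((1 AND 1) XOR (1 XOR 1)) XOR ((0 AND 1) IMPLIES 0)) -> 0
  row 10 [1010]: (((1 AND 1) XOR (0 XOR 0)) XOR ((1 AND 0) IMPLIES 0)) -> 0
  row 11 [1011]: (((1 AND 1) XOR (1 XOR 1)) XOR ((1 AND 1) IMPLIES 0)) -> 1
  row 12 [1100]: (((1 AND 1) XOR (0 XOR 0)) XOR ((0 AND 0) IMPLIES 1)) -> 0
  row 13 [1101]: (((1 AND 1) XOR (1 XOR 1)) XOR ((0 AND 1) IMPLIES 1)) -> 0
  row 14 [1110]: (((1 AND 1) XOR (0 XOR 0)) XOR ((1 AND 0) IMPLIES 1)) -> 0
  row 15 [1111]: (((1 AND 1) XOR (1 XOR 1)) XOR ((1 AND 1) IMPLIES 1)) -> 0
Full result column, 4 rows per line (P1,P2 fixed per line; P3,P4 runs 00..11 left to right):
  rows 0-3 [P1,P2=00]: 1110  = hex E
  rows 4-7 [P1,P2=01]: 1111  = hex F
  rows 8-11 [P1,P2=10]: 0001  = hex 1
  rows 12-15 [P1,P2=11]: 0000  = hex 0
Output column (row 0 .. row 15) = 1110111100010000
Output column grouped in 4s = 1110 1111 0001 0000 = 0xEF10
Convert to decimal digit by digit (value = value*16 + digit):
  E -> 14
  14*16 + 15 (F) = 239
  239*16 + 1 = 3825
  3825*16 + 0 = 61200
Decimal = 61200

61200


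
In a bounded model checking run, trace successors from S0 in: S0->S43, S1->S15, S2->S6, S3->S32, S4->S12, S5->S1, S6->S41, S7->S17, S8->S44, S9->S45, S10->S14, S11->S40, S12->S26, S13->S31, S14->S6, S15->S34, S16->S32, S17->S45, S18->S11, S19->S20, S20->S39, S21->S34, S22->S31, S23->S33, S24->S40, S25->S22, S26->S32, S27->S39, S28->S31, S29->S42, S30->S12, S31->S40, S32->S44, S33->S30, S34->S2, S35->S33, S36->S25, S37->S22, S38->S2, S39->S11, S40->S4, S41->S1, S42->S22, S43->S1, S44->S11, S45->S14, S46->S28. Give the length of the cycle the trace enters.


Trace from S0 until a state repeats:
  S0 -> S43 -> S1 -> S15 -> S34 -> S2 -> S6 -> S41 -> S1
S1 first seen at step 2, revisited at step 8.
Cycle length = 8 - 2 = 6

6


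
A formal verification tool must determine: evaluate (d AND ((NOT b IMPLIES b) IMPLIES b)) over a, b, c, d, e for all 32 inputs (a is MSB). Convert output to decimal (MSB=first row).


Formula: (d AND ((NOT b IMPLIES b) IMPLIES b)) over a, b, c, d, e (32 rows)
Evaluate each row (bits = a,b,c,d,e, MSB first):
  row 0 [00000]: (0 AND ((NOT 0 IMPLIES 0) IMPLIES 0)) -> 0
  row 1 [00001]: (0 AND ((NOT 0 IMPLIES 0) IMPLIES 0)) -> 0
  row 2 [00010]: (1 AND ((NOT 0 IMPLIES 0) IMPLIES 0)) -> 1
  row 3 [00011]: (1 AND ((NOT 0 IMPLIES 0) IMPLIES 0)) -> 1
  row 4 [00100]: (0 AND ((NOT 0 IMPLIES 0) IMPLIES 0)) -> 0
  row 5 [00101]: (0 AND ((NOT 0 IMPLIES 0) IMPLIES 0)) -> 0
  row 6 [00110]: (1 AND ((NOT 0 IMPLIES 0) IMPLIES 0)) -> 1
  row 7 [00111]: (1 AND ((NOT 0 IMPLIES 0) IMPLIES 0)) -> 1
  row 8 [01000]: (0 AND ((NOT 1 IMPLIES 1) IMPLIES 1)) -> 0
  row 9 [01001]: (0 AND ((NOT 1 IMPLIES 1) IMPLIES 1)) -> 0
  row 10 [01010]: (1 AND ((NOT 1 IMPLIES 1) IMPLIES 1)) -> 1
  row 11 [01011]: (1 AND ((NOT 1 IMPLIES 1) IMPLIES 1)) -> 1
  row 12 [01100]: (0 AND ((NOT 1 IMPLIES 1) IMPLIES 1)) -> 0
  row 13 [01101]: (0 AND ((NOT 1 IMPLIES 1) IMPLIES 1)) -> 0
  row 14 [01110]: (1 AND ((NOT 1 IMPLIES 1) IMPLIES 1)) -> 1
  row 15 [01111]: (1 AND ((NOT 1 IMPLIES 1) IMPLIES 1)) -> 1
  row 16 [10000]: (0 AND ((NOT 0 IMPLIES 0) IMPLIES 0)) -> 0
  row 17 [10001]: (0 AND ((NOT 0 IMPLIES 0) IMPLIES 0)) -> 0
  row 18 [10010]: (1 AND ((NOT 0 IMPLIES 0) IMPLIES 0)) -> 1
  row 19 [10011]: (1 AND ((NOT 0 IMPLIES 0) IMPLIES 0)) -> 1
  row 20 [10100]: (0 AND ((NOT 0 IMPLIES 0) IMPLIES 0)) -> 0
  row 21 [10101]: (0 AND ((NOT 0 IMPLIES 0) IMPLIES 0)) -> 0
  row 22 [10110]: (1 AND ((NOT 0 IMPLIES 0) IMPLIES 0)) -> 1
  row 23 [10111]: (1 AND ((NOT 0 IMPLIES 0) IMPLIES 0)) -> 1
  row 24 [11000]: (0 AND ((NOT 1 IMPLIES 1) IMPLIES 1)) -> 0
  row 25 [11001]: (0 AND ((NOT 1 IMPLIES 1) IMPLIES 1)) -> 0
  row 26 [11010]: (1 AND ((NOT 1 IMPLIES 1) IMPLIES 1)) -> 1
  row 27 [11011]: (1 AND ((NOT 1 IMPLIES 1) IMPLIES 1)) -> 1
  row 28 [11100]: (0 AND ((NOT 1 IMPLIES 1) IMPLIES 1)) -> 0
  row 29 [11101]: (0 AND ((NOT 1 IMPLIES 1) IMPLIES 1)) -> 0
  row 30 [11110]: (1 AND ((NOT 1 IMPLIES 1) IMPLIES 1)) -> 1
  row 31 [11111]: (1 AND ((NOT 1 IMPLIES 1) IMPLIES 1)) -> 1
Full result column, 4 rows per line (a,b,c fixed per line; d,e runs 00..11 left to right):
  rows 0-3 [a,b,c=000]: 0011  = hex 3
  rows 4-7 [a,b,c=001]: 0011  = hex 3
  rows 8-11 [a,b,c=010]: 0011  = hex 3
  rows 12-15 [a,b,c=011]: 0011  = hex 3
  rows 16-19 [a,b,c=100]: 0011  = hex 3
  rows 20-23 [a,b,c=101]: 0011  = hex 3
  rows 24-27 [a,b,c=110]: 0011  = hex 3
  rows 28-31 [a,b,c=111]: 0011  = hex 3
Output column (row 0 .. row 31) = 00110011001100110011001100110011
Output column grouped in 4s = 0011 0011 0011 0011 0011 0011 0011 0011 = 0x33333333
Convert to decimal digit by digit (value = value*16 + digit):
  3 -> 3
  3*16 + 3 = 51
  51*16 + 3 = 819
  819*16 + 3 = 13107
  13107*16 + 3 = 209715
  209715*16 + 3 = 3355443
  3355443*16 + 3 = 53687091
  53687091*16 + 3 = 858993459
Decimal = 858993459

858993459


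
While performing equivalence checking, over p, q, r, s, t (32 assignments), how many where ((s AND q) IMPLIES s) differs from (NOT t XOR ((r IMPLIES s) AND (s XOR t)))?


F1 = ((s AND q) IMPLIES s)
F2 = (NOT t XOR ((r IMPLIES s) AND (s XOR t)))
Evaluate both on each of 32 rows (bits = p,q,r,s,t):
  row 0 [00000]: F1=1 F2=1 -> 0
  row 1 [00001]: F1=1 F2=1 -> 0
  row 2 [00010]: F1=1 F2=0 (differ) -> 1
  row 3 [00011]: F1=1 F2=0 (differ) -> 1
  row 4 [00100]: F1=1 F2=1 -> 0
  row 5 [00101]: F1=1 F2=0 (differ) -> 1
  row 6 [00110]: F1=1 F2=0 (differ) -> 1
  row 7 [00111]: F1=1 F2=0 (differ) -> 1
  row 8 [01000]: F1=1 F2=1 -> 0
  row 9 [01001]: F1=1 F2=1 -> 0
  row 10 [01010]: F1=1 F2=0 (differ) -> 1
  row 11 [01011]: F1=1 F2=0 (differ) -> 1
  row 12 [01100]: F1=1 F2=1 -> 0
  row 13 [01101]: F1=1 F2=0 (differ) -> 1
  row 14 [01110]: F1=1 F2=0 (differ) -> 1
  row 15 [01111]: F1=1 F2=0 (differ) -> 1
  row 16 [10000]: F1=1 F2=1 -> 0
  row 17 [10001]: F1=1 F2=1 -> 0
  row 18 [10010]: F1=1 F2=0 (differ) -> 1
  row 19 [10011]: F1=1 F2=0 (differ) -> 1
  row 20 [10100]: F1=1 F2=1 -> 0
  row 21 [10101]: F1=1 F2=0 (differ) -> 1
  row 22 [10110]: F1=1 F2=0 (differ) -> 1
  row 23 [10111]: F1=1 F2=0 (differ) -> 1
  row 24 [11000]: F1=1 F2=1 -> 0
  row 25 [11001]: F1=1 F2=1 -> 0
  row 26 [11010]: F1=1 F2=0 (differ) -> 1
  row 27 [11011]: F1=1 F2=0 (differ) -> 1
  row 28 [11100]: F1=1 F2=1 -> 0
  row 29 [11101]: F1=1 F2=0 (differ) -> 1
  row 30 [11110]: F1=1 F2=0 (differ) -> 1
  row 31 [11111]: F1=1 F2=0 (differ) -> 1
Full result column, 8 rows per line (p,q fixed per line; r,s,t runs 000..111 left to right):
  rows 0-7 [p,q=00]: 00110111  (ones: 5)
  rows 8-15 [p,q=01]: 00110111  (ones: 5)
  rows 16-23 [p,q=10]: 00110111  (ones: 5)
  rows 24-31 [p,q=11]: 00110111  (ones: 5)
Disagreements = 5+5+5+5 = 20

20


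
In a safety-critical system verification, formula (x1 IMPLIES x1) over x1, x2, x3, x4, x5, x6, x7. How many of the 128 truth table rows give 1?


Formula: (x1 IMPLIES x1) over 7 vars (128 rows)
Evaluate each row (x1, x2, x3, x4, x5, x6, x7 as bits, MSB first):
  row 0 [0000000]: (0 IMPLIES 0) -> 1
  row 1 [0000001]: (0 IMPLIES 0) -> 1
  row 2 [0000010]: (0 IMPLIES 0) -> 1
  row 3 [0000011]: (0 IMPLIES 0) -> 1
  row 4 [0000100]: (0 IMPLIES 0) -> 1
  (every remaining row is evaluated the same way; all 128 results are listed next)
Full result column, 8 rows per line (x1,x2,x3,x4 fixed per line; x5,x6,x7 runs 000..111 left to right):
  rows 0-7 [x1,x2,x3,x4=0000]: 11111111  (ones: 8)
  rows 8-15 [x1,x2,x3,x4=0001]: 11111111  (ones: 8)
  rows 16-23 [x1,x2,x3,x4=0010]: 11111111  (ones: 8)
  rows 24-31 [x1,x2,x3,x4=0011]: 11111111  (ones: 8)
  rows 32-39 [x1,x2,x3,x4=0100]: 11111111  (ones: 8)
  rows 40-47 [x1,x2,x3,x4=0101]: 11111111  (ones: 8)
  rows 48-55 [x1,x2,x3,x4=0110]: 11111111  (ones: 8)
  rows 56-63 [x1,x2,x3,x4=0111]: 11111111  (ones: 8)
  rows 64-71 [x1,x2,x3,x4=1000]: 11111111  (ones: 8)
  rows 72-79 [x1,x2,x3,x4=1001]: 11111111  (ones: 8)
  rows 80-87 [x1,x2,x3,x4=1010]: 11111111  (ones: 8)
  rows 88-95 [x1,x2,x3,x4=1011]: 11111111  (ones: 8)
  rows 96-103 [x1,x2,x3,x4=1100]: 11111111  (ones: 8)
  rows 104-111 [x1,x2,x3,x4=1101]: 11111111  (ones: 8)
  rows 112-119 [x1,x2,x3,x4=1110]: 11111111  (ones: 8)
  rows 120-127 [x1,x2,x3,x4=1111]: 11111111  (ones: 8)
Count of 1-rows = 8+8+8+8+8+8+8+8+8+8+8+8+8+8+8+8 = 128

128


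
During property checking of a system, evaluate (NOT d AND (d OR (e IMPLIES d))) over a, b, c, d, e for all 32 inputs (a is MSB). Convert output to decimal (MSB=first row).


Formula: (NOT d AND (d OR (e IMPLIES d))) over a, b, c, d, e (32 rows)
Evaluate each row (bits = a,b,c,d,e, MSB first):
  row 0 [00000]: (NOT 0 AND (0 OR (0 IMPLIES 0))) -> 1
  row 1 [00001]: (NOT 0 AND (0 OR (1 IMPLIES 0))) -> 0
  row 2 [00010]: (NOT 1 AND (1 OR (0 IMPLIES 1))) -> 0
  row 3 [00011]: (NOT 1 AND (1 OR (1 IMPLIES 1))) -> 0
  row 4 [00100]: (NOT 0 AND (0 OR (0 IMPLIES 0))) -> 1
  row 5 [00101]: (NOT 0 AND (0 OR (1 IMPLIES 0))) -> 0
  row 6 [00110]: (NOT 1 AND (1 OR (0 IMPLIES 1))) -> 0
  row 7 [00111]: (NOT 1 AND (1 OR (1 IMPLIES 1))) -> 0
  row 8 [01000]: (NOT 0 AND (0 OR (0 IMPLIES 0))) -> 1
  row 9 [01001]: (NOT 0 AND (0 OR (1 IMPLIES 0))) -> 0
  row 10 [01010]: (NOT 1 AND (1 OR (0 IMPLIES 1))) -> 0
  row 11 [01011]: (NOT 1 AND (1 OR (1 IMPLIES 1))) -> 0
  row 12 [01100]: (NOT 0 AND (0 OR (0 IMPLIES 0))) -> 1
  row 13 [01101]: (NOT 0 AND (0 OR (1 IMPLIES 0))) -> 0
  row 14 [01110]: (NOT 1 AND (1 OR (0 IMPLIES 1))) -> 0
  row 15 [01111]: (NOT 1 AND (1 OR (1 IMPLIES 1))) -> 0
  row 16 [10000]: (NOT 0 AND (0 OR (0 IMPLIES 0))) -> 1
  row 17 [10001]: (NOT 0 AND (0 OR (1 IMPLIES 0))) -> 0
  row 18 [10010]: (NOT 1 AND (1 OR (0 IMPLIES 1))) -> 0
  row 19 [10011]: (NOT 1 AND (1 OR (1 IMPLIES 1))) -> 0
  row 20 [10100]: (NOT 0 AND (0 OR (0 IMPLIES 0))) -> 1
  row 21 [10101]: (NOT 0 AND (0 OR (1 IMPLIES 0))) -> 0
  row 22 [10110]: (NOT 1 AND (1 OR (0 IMPLIES 1))) -> 0
  row 23 [10111]: (NOT 1 AND (1 OR (1 IMPLIES 1))) -> 0
  row 24 [11000]: (NOT 0 AND (0 OR (0 IMPLIES 0))) -> 1
  row 25 [11001]: (NOT 0 AND (0 OR (1 IMPLIES 0))) -> 0
  row 26 [11010]: (NOT 1 AND (1 OR (0 IMPLIES 1))) -> 0
  row 27 [11011]: (NOT 1 AND (1 OR (1 IMPLIES 1))) -> 0
  row 28 [11100]: (NOT 0 AND (0 OR (0 IMPLIES 0))) -> 1
  row 29 [11101]: (NOT 0 AND (0 OR (1 IMPLIES 0))) -> 0
  row 30 [11110]: (NOT 1 AND (1 OR (0 IMPLIES 1))) -> 0
  row 31 [11111]: (NOT 1 AND (1 OR (1 IMPLIES 1))) -> 0
Full result column, 4 rows per line (a,b,c fixed per line; d,e runs 00..11 left to right):
  rows 0-3 [a,b,c=000]: 1000  = hex 8
  rows 4-7 [a,b,c=001]: 1000  = hex 8
  rows 8-11 [a,b,c=010]: 1000  = hex 8
  rows 12-15 [a,b,c=011]: 1000  = hex 8
  rows 16-19 [a,b,c=100]: 1000  = hex 8
  rows 20-23 [a,b,c=101]: 1000  = hex 8
  rows 24-27 [a,b,c=110]: 1000  = hex 8
  rows 28-31 [a,b,c=111]: 1000  = hex 8
Output column (row 0 .. row 31) = 10001000100010001000100010001000
Output column grouped in 4s = 1000 1000 1000 1000 1000 1000 1000 1000 = 0x88888888
Convert to decimal digit by digit (value = value*16 + digit):
  8 -> 8
  8*16 + 8 = 136
  136*16 + 8 = 2184
  2184*16 + 8 = 34952
  34952*16 + 8 = 559240
  559240*16 + 8 = 8947848
  8947848*16 + 8 = 143165576
  143165576*16 + 8 = 2290649224
Decimal = 2290649224

2290649224


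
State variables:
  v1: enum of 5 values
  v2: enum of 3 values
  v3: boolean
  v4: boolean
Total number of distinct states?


State space = product of domain sizes of all variables.
Domain sizes:
  v1 (enum of 5 values): 5
  v2 (enum of 3 values): 3
  v3 (boolean): 2
  v4 (boolean): 2
Product = 5 * 3 * 2 * 2 = 60

60


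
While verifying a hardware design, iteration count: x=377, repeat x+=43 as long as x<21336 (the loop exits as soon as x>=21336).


Step 1: x goes from 377 toward 21336 by 43; the body runs while x<21336, so iterations = ceil((bound-start)/step)
Step 2: Distance=20959
Step 3: ceil(20959/43)=488

488


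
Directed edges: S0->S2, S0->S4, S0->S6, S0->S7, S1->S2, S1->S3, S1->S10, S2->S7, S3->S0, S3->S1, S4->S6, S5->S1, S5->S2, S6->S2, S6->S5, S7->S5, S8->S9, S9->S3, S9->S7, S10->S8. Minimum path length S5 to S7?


BFS layer-by-layer from S5:
  dist 0: {S5}
  dist 1: {S1, S2}
  dist 2: {S3, S7, S10}
  -> S7 reached at distance 2
Shortest path length = 2

2


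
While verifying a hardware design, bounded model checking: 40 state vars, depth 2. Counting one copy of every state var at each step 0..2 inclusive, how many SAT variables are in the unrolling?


BMC unrolls to depth k, creating one copy of each state var for steps 0..k.
Step count = 2 + 1 = 3 (steps 0 through 2)
Vars per step = 40
Total = 40 * 3 = 120

120


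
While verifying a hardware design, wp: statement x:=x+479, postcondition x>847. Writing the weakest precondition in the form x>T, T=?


Formula: wp(x:=E, P) = P[E/x] (substitute E for x in postcondition)
Step 1: Postcondition: x>847
Step 2: Substitute x+479 for x: x+479>847
Step 3: Solve for x: x > 847-479 = 368

368


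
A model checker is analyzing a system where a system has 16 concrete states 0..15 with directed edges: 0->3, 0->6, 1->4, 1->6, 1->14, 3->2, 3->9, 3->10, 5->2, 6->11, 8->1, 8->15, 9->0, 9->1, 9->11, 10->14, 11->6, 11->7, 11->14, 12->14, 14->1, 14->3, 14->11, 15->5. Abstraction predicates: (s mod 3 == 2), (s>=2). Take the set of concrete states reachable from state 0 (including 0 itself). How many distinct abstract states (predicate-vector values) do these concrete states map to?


BFS from 0:
Concrete reachable: {0, 1, 2, 3, 4, 6, 7, 9, 10, 11, 14}
Abstract via predicates (s mod 3 == 2), (s>=2):
  (0,0) <- {0, 1}
  (0,1) <- {3, 4, 6, 7, 9, 10}
  (1,1) <- {2, 11, 14}
Distinct abstract states = 3

3


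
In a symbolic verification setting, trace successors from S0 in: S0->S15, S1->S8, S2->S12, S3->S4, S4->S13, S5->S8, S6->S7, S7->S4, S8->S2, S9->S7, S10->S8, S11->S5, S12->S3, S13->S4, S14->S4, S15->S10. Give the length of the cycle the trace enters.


Trace from S0 until a state repeats:
  S0 -> S15 -> S10 -> S8 -> S2 -> S12 -> S3 -> S4 -> S13 -> S4
S4 first seen at step 7, revisited at step 9.
Cycle length = 9 - 7 = 2

2


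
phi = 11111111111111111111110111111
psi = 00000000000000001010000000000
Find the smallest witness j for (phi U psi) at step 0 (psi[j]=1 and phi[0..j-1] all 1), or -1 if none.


(phi U psi) at 0: need smallest j with psi[j]=1 and phi[i]=1 for all i in [0,j).
Scan from step 0:
  step 0: phi=1, psi=0 -> continue
  step 1: phi=1, psi=0 -> continue
  step 2: phi=1, psi=0 -> continue
  step 3: phi=1, psi=0 -> continue
  step 16: psi=1 and phi held for [0,16) -> witness found
Witness step = 16

16


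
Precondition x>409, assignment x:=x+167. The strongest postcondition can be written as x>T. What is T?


Formula: sp(P, x:=E) = exists old_x. (x = E[old_x/x]) AND P[old_x/x] (old_x is the value of x before the assignment; eliminate old_x by solving x = E[old_x/x] for old_x)
Step 1: Precondition P: x>409, i.e. old_x > 409
Step 2: Assignment gives x = old_x + 167, so old_x = x - 167
Step 3: Substitute into P: x - 167 > 409
Step 4: Simplify: x > 409+167 = 576

576


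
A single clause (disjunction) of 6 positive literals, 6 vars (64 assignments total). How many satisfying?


Step 1: Total=2^6=64
Step 2: Unsat when all 6 false: 2^0=1
Step 3: Sat=64-1=63

63


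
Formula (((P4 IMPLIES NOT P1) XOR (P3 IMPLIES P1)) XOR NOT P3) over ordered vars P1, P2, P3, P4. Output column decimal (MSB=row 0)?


Formula: (((P4 IMPLIES NOT P1) XOR (P3 IMPLIES P1)) XOR NOT P3) over P1, P2, P3, P4 (16 rows)
Evaluate each row (bits = P1,P2,P3,P4, MSB first):
  row 0 [0000]: (((0 IMPLIES NOT 0) XOR (0 IMPLIES 0)) XOR NOT 0) -> 1
  row 1 [0001]: (((1 IMPLIES NOT 0) XOR (0 IMPLIES 0)) XOR NOT 0) -> 1
  row 2 [0010]: (((0 IMPLIES NOT 0) XOR (1 IMPLIES 0)) XOR NOT 1) -> 1
  row 3 [0011]: (((1 IMPLIES NOT 0) XOR (1 IMPLIES 0)) XOR NOT 1) -> 1
  row 4 [0100]: (((0 IMPLIES NOT 0) XOR (0 IMPLIES 0)) XOR NOT 0) -> 1
  row 5 [0101]: (((1 IMPLIES NOT 0) XOR (0 IMPLIES 0)) XOR NOT 0) -> 1
  row 6 [0110]: (((0 IMPLIES NOT 0) XOR (1 IMPLIES 0)) XOR NOT 1) -> 1
  row 7 [0111]: (((1 IMPLIES NOT 0) XOR (1 IMPLIES 0)) XOR NOT 1) -> 1
  row 8 [1000]: (((0 IMPLIES NOT 1) XOR (0 IMPLIES 1)) XOR NOT 0) -> 1
  row 9 [1001]: (((1 IMPLIES NOT 1) XOR (0 IMPLIES 1)) XOR NOT 0) -> 0
  row 10 [1010]: (((0 IMPLIES NOT 1) XOR (1 IMPLIES 1)) XOR NOT 1) -> 0
  row 11 [1011]: (((1 IMPLIES NOT 1) XOR (1 IMPLIES 1)) XOR NOT 1) -> 1
  row 12 [1100]: (((0 IMPLIES NOT 1) XOR (0 IMPLIES 1)) XOR NOT 0) -> 1
  row 13 [1101]: (((1 IMPLIES NOT 1) XOR (0 IMPLIES 1)) XOR NOT 0) -> 0
  row 14 [1110]: (((0 IMPLIES NOT 1) XOR (1 IMPLIES 1)) XOR NOT 1) -> 0
  row 15 [1111]: (((1 IMPLIES NOT 1) XOR (1 IMPLIES 1)) XOR NOT 1) -> 1
Full result column, 4 rows per line (P1,P2 fixed per line; P3,P4 runs 00..11 left to right):
  rows 0-3 [P1,P2=00]: 1111  = hex F
  rows 4-7 [P1,P2=01]: 1111  = hex F
  rows 8-11 [P1,P2=10]: 1001  = hex 9
  rows 12-15 [P1,P2=11]: 1001  = hex 9
Output column (row 0 .. row 15) = 1111111110011001
Output column grouped in 4s = 1111 1111 1001 1001 = 0xFF99
Convert to decimal digit by digit (value = value*16 + digit):
  F -> 15
  15*16 + 15 (F) = 255
  255*16 + 9 = 4089
  4089*16 + 9 = 65433
Decimal = 65433

65433


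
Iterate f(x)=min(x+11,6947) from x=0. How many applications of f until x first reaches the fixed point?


Step 1: x=0, cap=6947, increment=11
Step 2: x grows by 11 each step until capped at 6947; fixed point is x=6947
Step 3: iterations = ceil(6947/11) = 632

632


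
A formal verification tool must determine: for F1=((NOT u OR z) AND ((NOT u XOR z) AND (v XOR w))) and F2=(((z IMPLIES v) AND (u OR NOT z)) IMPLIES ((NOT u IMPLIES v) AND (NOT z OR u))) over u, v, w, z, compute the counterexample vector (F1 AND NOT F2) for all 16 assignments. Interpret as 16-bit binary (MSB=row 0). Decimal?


F1 = ((NOT u OR z) AND ((NOT u XOR z) AND (v XOR w)))
F2 = (((z IMPLIES v) AND (u OR NOT z)) IMPLIES ((NOT u IMPLIES v) AND (NOT z OR u)))
Counterexample to F1=>F2 is where F1=1 and F2=0.
Evaluate each row (bits = u,v,w,z, MSB first):
  row 0 [0000]: F1=0 F2=0 -> F1&~F2 -> 0
  row 1 [0001]: F1=0 F2=1 -> F1&~F2 -> 0
  row 2 [0010]: F1=1 F2=0 -> F1&~F2 -> 1
  row 3 [0011]: F1=0 F2=1 -> F1&~F2 -> 0
  row 4 [0100]: F1=1 F2=1 -> F1&~F2 -> 0
  row 5 [0101]: F1=0 F2=1 -> F1&~F2 -> 0
  row 6 [0110]: F1=0 F2=1 -> F1&~F2 -> 0
  row 7 [0111]: F1=0 F2=1 -> F1&~F2 -> 0
  row 8 [1000]: F1=0 F2=1 -> F1&~F2 -> 0
  row 9 [1001]: F1=0 F2=1 -> F1&~F2 -> 0
  row 10 [1010]: F1=0 F2=1 -> F1&~F2 -> 0
  row 11 [1011]: F1=1 F2=1 -> F1&~F2 -> 0
  row 12 [1100]: F1=0 F2=1 -> F1&~F2 -> 0
  row 13 [1101]: F1=1 F2=1 -> F1&~F2 -> 0
  row 14 [1110]: F1=0 F2=1 -> F1&~F2 -> 0
  row 15 [1111]: F1=0 F2=1 -> F1&~F2 -> 0
Full result column, 4 rows per line (u,v fixed per line; w,z runs 00..11 left to right):
  rows 0-3 [u,v=00]: 0010  = hex 2
  rows 4-7 [u,v=01]: 0000  = hex 0
  rows 8-11 [u,v=10]: 0000  = hex 0
  rows 12-15 [u,v=11]: 0000  = hex 0
Counterexample vector (row 0 .. row 15) = 0010000000000000
Output column grouped in 4s = 0010 0000 0000 0000 = 0x2000
Convert to decimal digit by digit (value = value*16 + digit):
  2 -> 2
  2*16 + 0 = 32
  32*16 + 0 = 512
  512*16 + 0 = 8192
Decimal = 8192

8192


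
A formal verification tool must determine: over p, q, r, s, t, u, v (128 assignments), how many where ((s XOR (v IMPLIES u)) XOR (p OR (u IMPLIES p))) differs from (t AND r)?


F1 = ((s XOR (v IMPLIES u)) XOR (p OR (u IMPLIES p)))
F2 = (t AND r)
Evaluate both on each of 128 rows (bits = p,q,r,s,t,u,v):
  row 0 [0000000]: F1=0 F2=0 -> 0
  row 1 [0000001]: F1=1 F2=0 (differ) -> 1
  row 2 [0000010]: F1=1 F2=0 (differ) -> 1
  row 3 [0000011]: F1=1 F2=0 (differ) -> 1
  row 4 [0000100]: F1=0 F2=0 -> 0
  (every remaining row is evaluated the same way; all 128 results are listed next)
Full result column, 8 rows per line (p,q,r,s fixed per line; t,u,v runs 000..111 left to right):
  rows 0-7 [p,q,r,s=0000]: 01110111  (ones: 6)
  rows 8-15 [p,q,r,s=0001]: 10001000  (ones: 2)
  rows 16-23 [p,q,r,s=0010]: 01111000  (ones: 4)
  rows 24-31 [p,q,r,s=0011]: 10000111  (ones: 4)
  rows 32-39 [p,q,r,s=0100]: 01110111  (ones: 6)
  rows 40-47 [p,q,r,s=0101]: 10001000  (ones: 2)
  rows 48-55 [p,q,r,s=0110]: 01111000  (ones: 4)
  rows 56-63 [p,q,r,s=0111]: 10000111  (ones: 4)
  rows 64-71 [p,q,r,s=1000]: 01000100  (ones: 2)
  rows 72-79 [p,q,r,s=1001]: 10111011  (ones: 6)
  rows 80-87 [p,q,r,s=1010]: 01001011  (ones: 4)
  rows 88-95 [p,q,r,s=1011]: 10110100  (ones: 4)
  rows 96-103 [p,q,r,s=1100]: 01000100  (ones: 2)
  rows 104-111 [p,q,r,s=1101]: 10111011  (ones: 6)
  rows 112-119 [p,q,r,s=1110]: 01001011  (ones: 4)
  rows 120-127 [p,q,r,s=1111]: 10110100  (ones: 4)
Disagreements = 6+2+4+4+6+2+4+4+2+6+4+4+2+6+4+4 = 64

64


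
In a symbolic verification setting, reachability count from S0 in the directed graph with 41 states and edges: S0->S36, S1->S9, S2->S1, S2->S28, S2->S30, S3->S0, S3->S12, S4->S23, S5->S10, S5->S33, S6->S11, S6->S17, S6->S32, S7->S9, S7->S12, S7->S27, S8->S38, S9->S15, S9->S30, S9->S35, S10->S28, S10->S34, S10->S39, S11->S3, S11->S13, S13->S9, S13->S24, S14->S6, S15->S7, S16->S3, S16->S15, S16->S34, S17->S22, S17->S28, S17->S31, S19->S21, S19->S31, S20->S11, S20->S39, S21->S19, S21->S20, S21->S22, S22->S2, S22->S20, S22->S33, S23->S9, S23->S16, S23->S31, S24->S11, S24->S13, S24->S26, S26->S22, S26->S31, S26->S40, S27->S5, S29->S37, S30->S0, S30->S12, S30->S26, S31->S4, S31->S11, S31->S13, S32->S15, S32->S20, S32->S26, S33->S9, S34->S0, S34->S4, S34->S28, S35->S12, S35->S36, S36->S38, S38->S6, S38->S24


BFS from S0:
  layer 0: {S0}
  layer 1: {S36}
  layer 2: {S38}
  layer 3: {S6, S24}
  layer 4: {S11, S13, S17, S26, S32}
  layer 5: {S3, S9, S15, S20, S22, S28, S31, S40}
  layer 6: {S2, S4, S7, S12, S30, S33, S35, S39}
  layer 7: {S1, S23, S27}
  layer 8: {S5, S16}
  layer 9: {S10, S34}
Reachable set: {S0, S1, S2, S3, S4, S5, S6, S7, S9, S10, S11, S12, S13, S15, S16, S17, S20, S22, S23, S24, S26, S27, S28, S30, S31, S32, S33, S34, S35, S36, S38, S39, S40}
Count = 33

33


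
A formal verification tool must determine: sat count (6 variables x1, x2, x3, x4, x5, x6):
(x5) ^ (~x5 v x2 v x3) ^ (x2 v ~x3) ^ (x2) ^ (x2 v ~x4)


CNF with 5 clauses over 6 vars (64 assignments).
An assignment satisfies CNF iff every clause has >=1 true literal.
Check each row (bits = x1,x2,x3,x4,x5,x6; clause T/F shown):
  row 0 [000000]: clauses=FTTFT -> 0
  row 1 [000001]: clauses=FTTFT -> 0
  row 2 [000010]: clauses=TFTFT -> 0
  row 3 [000011]: clauses=TFTFT -> 0
  row 4 [000100]: clauses=FTTFF -> 0
  (every remaining row is evaluated the same way; all 64 results are listed next)
Full result column, 8 rows per line (x1,x2,x3 fixed per line; x4,x5,x6 runs 000..111 left to right):
  rows 0-7 [x1,x2,x3=000]: 00000000  (ones: 0)
  rows 8-15 [x1,x2,x3=001]: 00000000  (ones: 0)
  rows 16-23 [x1,x2,x3=010]: 00110011  (ones: 4)
  rows 24-31 [x1,x2,x3=011]: 00110011  (ones: 4)
  rows 32-39 [x1,x2,x3=100]: 00000000  (ones: 0)
  rows 40-47 [x1,x2,x3=101]: 00000000  (ones: 0)
  rows 48-55 [x1,x2,x3=110]: 00110011  (ones: 4)
  rows 56-63 [x1,x2,x3=111]: 00110011  (ones: 4)
Satisfying assignments = 0+0+4+4+0+0+4+4 = 16

16


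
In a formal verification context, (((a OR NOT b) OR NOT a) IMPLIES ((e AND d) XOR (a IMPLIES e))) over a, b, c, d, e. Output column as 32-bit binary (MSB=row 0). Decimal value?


Formula: (((a OR NOT b) OR NOT a) IMPLIES ((e AND d) XOR (a IMPLIES e))) over a, b, c, d, e (32 rows)
Evaluate each row (bits = a,b,c,d,e, MSB first):
  row 0 [00000]: (((0 OR NOT 0) OR NOT 0) IMPLIES ((0 AND 0) XOR (0 IMPLIES 0))) -> 1
  row 1 [00001]: (((0 OR NOT 0) OR NOT 0) IMPLIES ((1 AND 0) XOR (0 IMPLIES 1))) -> 1
  row 2 [00010]: (((0 OR NOT 0) OR NOT 0) IMPLIES ((0 AND 1) XOR (0 IMPLIES 0))) -> 1
  row 3 [00011]: (((0 OR NOT 0) OR NOT 0) IMPLIES ((1 AND 1) XOR (0 IMPLIES 1))) -> 0
  row 4 [00100]: (((0 OR NOT 0) OR NOT 0) IMPLIES ((0 AND 0) XOR (0 IMPLIES 0))) -> 1
  row 5 [00101]: (((0 OR NOT 0) OR NOT 0) IMPLIES ((1 AND 0) XOR (0 IMPLIES 1))) -> 1
  row 6 [00110]: (((0 OR NOT 0) OR NOT 0) IMPLIES ((0 AND 1) XOR (0 IMPLIES 0))) -> 1
  row 7 [00111]: (((0 OR NOT 0) OR NOT 0) IMPLIES ((1 AND 1) XOR (0 IMPLIES 1))) -> 0
  row 8 [01000]: (((0 OR NOT 1) OR NOT 0) IMPLIES ((0 AND 0) XOR (0 IMPLIES 0))) -> 1
  row 9 [01001]: (((0 OR NOT 1) OR NOT 0) IMPLIES ((1 AND 0) XOR (0 IMPLIES 1))) -> 1
  row 10 [01010]: (((0 OR NOT 1) OR NOT 0) IMPLIES ((0 AND 1) XOR (0 IMPLIES 0))) -> 1
  row 11 [01011]: (((0 OR NOT 1) OR NOT 0) IMPLIES ((1 AND 1) XOR (0 IMPLIES 1))) -> 0
  row 12 [01100]: (((0 OR NOT 1) OR NOT 0) IMPLIES ((0 AND 0) XOR (0 IMPLIES 0))) -> 1
  row 13 [01101]: (((0 OR NOT 1) OR NOT 0) IMPLIES ((1 AND 0) XOR (0 IMPLIES 1))) -> 1
  row 14 [01110]: (((0 OR NOT 1) OR NOT 0) IMPLIES ((0 AND 1) XOR (0 IMPLIES 0))) -> 1
  row 15 [01111]: (((0 OR NOT 1) OR NOT 0) IMPLIES ((1 AND 1) XOR (0 IMPLIES 1))) -> 0
  row 16 [10000]: (((1 OR NOT 0) OR NOT 1) IMPLIES ((0 AND 0) XOR (1 IMPLIES 0))) -> 0
  row 17 [10001]: (((1 OR NOT 0) OR NOT 1) IMPLIES ((1 AND 0) XOR (1 IMPLIES 1))) -> 1
  row 18 [10010]: (((1 OR NOT 0) OR NOT 1) IMPLIES ((0 AND 1) XOR (1 IMPLIES 0))) -> 0
  row 19 [10011]: (((1 OR NOT 0) OR NOT 1) IMPLIES ((1 AND 1) XOR (1 IMPLIES 1))) -> 0
  row 20 [10100]: (((1 OR NOT 0) OR NOT 1) IMPLIES ((0 AND 0) XOR (1 IMPLIES 0))) -> 0
  row 21 [10101]: (((1 OR NOT 0) OR NOT 1) IMPLIES ((1 AND 0) XOR (1 IMPLIES 1))) -> 1
  row 22 [10110]: (((1 OR NOT 0) OR NOT 1) IMPLIES ((0 AND 1) XOR (1 IMPLIES 0))) -> 0
  row 23 [10111]: (((1 OR NOT 0) OR NOT 1) IMPLIES ((1 AND 1) XOR (1 IMPLIES 1))) -> 0
  row 24 [11000]: (((1 OR NOT 1) OR NOT 1) IMPLIES ((0 AND 0) XOR (1 IMPLIES 0))) -> 0
  row 25 [11001]: (((1 OR NOT 1) OR NOT 1) IMPLIES ((1 AND 0) XOR (1 IMPLIES 1))) -> 1
  row 26 [11010]: (((1 OR NOT 1) OR NOT 1) IMPLIES ((0 AND 1) XOR (1 IMPLIES 0))) -> 0
  row 27 [11011]: (((1 OR NOT 1) OR NOT 1) IMPLIES ((1 AND 1) XOR (1 IMPLIES 1))) -> 0
  row 28 [11100]: (((1 OR NOT 1) OR NOT 1) IMPLIES ((0 AND 0) XOR (1 IMPLIES 0))) -> 0
  row 29 [11101]: (((1 OR NOT 1) OR NOT 1) IMPLIES ((1 AND 0) XOR (1 IMPLIES 1))) -> 1
  row 30 [11110]: (((1 OR NOT 1) OR NOT 1) IMPLIES ((0 AND 1) XOR (1 IMPLIES 0))) -> 0
  row 31 [11111]: (((1 OR NOT 1) OR NOT 1) IMPLIES ((1 AND 1) XOR (1 IMPLIES 1))) -> 0
Full result column, 4 rows per line (a,b,c fixed per line; d,e runs 00..11 left to right):
  rows 0-3 [a,b,c=000]: 1110  = hex E
  rows 4-7 [a,b,c=001]: 1110  = hex E
  rows 8-11 [a,b,c=010]: 1110  = hex E
  rows 12-15 [a,b,c=011]: 1110  = hex E
  rows 16-19 [a,b,c=100]: 0100  = hex 4
  rows 20-23 [a,b,c=101]: 0100  = hex 4
  rows 24-27 [a,b,c=110]: 0100  = hex 4
  rows 28-31 [a,b,c=111]: 0100  = hex 4
Output column (row 0 .. row 31) = 11101110111011100100010001000100
Output column grouped in 4s = 1110 1110 1110 1110 0100 0100 0100 0100 = 0xEEEE4444
Convert to decimal digit by digit (value = value*16 + digit):
  E -> 14
  14*16 + 14 (E) = 238
  238*16 + 14 (E) = 3822
  3822*16 + 14 (E) = 61166
  61166*16 + 4 = 978660
  978660*16 + 4 = 15658564
  15658564*16 + 4 = 250537028
  250537028*16 + 4 = 4008592452
Decimal = 4008592452

4008592452
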